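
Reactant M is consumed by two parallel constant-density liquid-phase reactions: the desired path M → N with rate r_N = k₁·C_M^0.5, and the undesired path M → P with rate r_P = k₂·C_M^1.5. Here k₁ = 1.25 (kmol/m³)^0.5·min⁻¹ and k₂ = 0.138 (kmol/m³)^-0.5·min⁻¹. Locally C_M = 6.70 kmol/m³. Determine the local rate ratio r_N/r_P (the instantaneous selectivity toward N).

S_{N/P} = r_N/r_P = (k₁·C_M^0.5)/(k₂·C_M^1.5) = (k₁/k₂)·C_M⁻¹.
= (1.25×6.700^0.5) / (0.138×6.700^1.5) = 3.236/2.393 = 1.35.

1.35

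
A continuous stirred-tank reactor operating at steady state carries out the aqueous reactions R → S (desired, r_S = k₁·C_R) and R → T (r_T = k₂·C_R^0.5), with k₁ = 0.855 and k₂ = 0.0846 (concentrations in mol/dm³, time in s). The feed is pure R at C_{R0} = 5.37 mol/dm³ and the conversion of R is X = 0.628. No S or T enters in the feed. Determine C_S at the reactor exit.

Exit C_R = C_{R0}(1−X) = 5.37×0.372 = 1.998 mol/dm³.
In a CSTR the entire volume is at exit conditions, so r_S = 0.855×1.998 = 1.708 and r_T = 0.0846×1.998^0.5 = 0.1196.
Fraction of consumed R going to S: r_S/(r_S+r_T) = 0.9346.
C_S = 0.9346·C_{R0}·X = 0.9346×5.37×0.628 = 3.15 mol/dm³.

3.15 mol/dm³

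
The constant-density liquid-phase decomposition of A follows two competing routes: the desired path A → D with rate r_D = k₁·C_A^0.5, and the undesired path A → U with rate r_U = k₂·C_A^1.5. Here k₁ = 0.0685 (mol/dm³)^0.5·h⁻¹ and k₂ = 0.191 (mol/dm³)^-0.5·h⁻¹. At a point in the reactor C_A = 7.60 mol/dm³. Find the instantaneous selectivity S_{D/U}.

0.0472

S_{D/U} = r_D/r_U = (k₁·C_A^0.5)/(k₂·C_A^1.5) = (k₁/k₂)·C_A⁻¹.
= (0.0685×7.600^0.5) / (0.191×7.600^1.5) = 0.1888/4.002 = 0.0472.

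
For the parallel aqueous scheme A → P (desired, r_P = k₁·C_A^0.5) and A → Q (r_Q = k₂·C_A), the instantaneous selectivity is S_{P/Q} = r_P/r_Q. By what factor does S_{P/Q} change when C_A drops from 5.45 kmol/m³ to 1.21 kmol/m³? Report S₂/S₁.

2.12

S_{P/Q} = (k₁/k₂)·C_A^-0.5, so S₂/S₁ = (C_{A,2}/C_{A,1})^-0.5.
= (1.21/5.45)^(-0.5) = (0.2220)^(-0.5) = 2.12.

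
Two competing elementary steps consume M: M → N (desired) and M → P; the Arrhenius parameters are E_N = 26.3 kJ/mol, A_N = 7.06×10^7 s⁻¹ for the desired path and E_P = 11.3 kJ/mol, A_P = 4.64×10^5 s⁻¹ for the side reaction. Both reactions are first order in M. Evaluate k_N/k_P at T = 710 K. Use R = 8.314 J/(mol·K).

k_N/k_P = (A_N/A_P)·exp[−(E_N−E_P)/(RT)] = (A_N/A_P)·exp[(E_P−E_N)/(RT)].
(E_P−E_N)/(RT) = (11.3−26.3)×10³/(8.314×710) = -15000/5903 = -2.541.
k_N/k_P = (7.06×10^7/4.64×10^5)·exp(-2.541) = 152.2 × 0.07878 = 12.0.
Since E_N > E_P, raising the temperature improves selectivity toward N.

12.0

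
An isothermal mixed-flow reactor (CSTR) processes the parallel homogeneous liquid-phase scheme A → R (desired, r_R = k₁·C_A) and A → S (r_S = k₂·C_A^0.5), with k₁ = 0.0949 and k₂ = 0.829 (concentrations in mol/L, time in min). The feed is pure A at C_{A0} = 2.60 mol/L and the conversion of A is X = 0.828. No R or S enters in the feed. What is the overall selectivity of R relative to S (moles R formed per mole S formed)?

Exit C_A = C_{A0}(1−X) = 2.60×0.172 = 0.4472 mol/L.
Rates in a CSTR are evaluated at the outlet concentration: r_R = 0.0949×0.4472 = 0.04244, r_S = 0.829×0.4472^0.5 = 0.5544.
Overall selectivity = C_R/C_S = r_Rτ/(r_Sτ) = r_R/r_S = 0.0766.

0.0766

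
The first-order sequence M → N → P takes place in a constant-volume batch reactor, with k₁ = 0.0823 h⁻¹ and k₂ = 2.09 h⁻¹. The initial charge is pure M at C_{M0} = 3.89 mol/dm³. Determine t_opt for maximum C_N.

For first-order series the maximum of C_N occurs at t_opt = ln(k₂/k₁)/(k₂−k₁).
= ln(2.09/0.0823)/(2.09−0.0823) = ln(25.39)/2.008 = 3.235/2.008 = 1.61 h.

1.61 h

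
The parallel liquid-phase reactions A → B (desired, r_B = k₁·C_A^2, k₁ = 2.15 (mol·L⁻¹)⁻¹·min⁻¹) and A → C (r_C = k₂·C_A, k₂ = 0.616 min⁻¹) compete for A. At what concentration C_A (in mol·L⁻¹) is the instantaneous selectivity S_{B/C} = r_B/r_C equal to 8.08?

S_{B/C} = (k₁/k₂)·C_A ⇒ C_A = S·k₂/k₁.
= 8.08×0.616/2.15 = 2.32 mol·L⁻¹.

2.32 mol·L⁻¹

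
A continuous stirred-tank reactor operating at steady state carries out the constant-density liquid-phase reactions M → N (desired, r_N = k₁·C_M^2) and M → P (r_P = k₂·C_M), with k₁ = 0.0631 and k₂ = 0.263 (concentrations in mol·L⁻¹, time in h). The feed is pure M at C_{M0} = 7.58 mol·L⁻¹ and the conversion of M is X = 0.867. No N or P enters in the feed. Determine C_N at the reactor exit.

1.28 mol·L⁻¹

Exit C_M = C_{M0}(1−X) = 7.58×0.133 = 1.008 mol·L⁻¹.
Rates in a CSTR are evaluated at the outlet concentration: r_N = 0.0631×1.008^2 = 0.06413, r_P = 0.263×1.008 = 0.2651.
Fraction of consumed M going to N: r_N/(r_N+r_P) = 0.1948.
C_N = 0.1948·C_{M0}·X = 0.1948×7.58×0.867 = 1.28 mol·L⁻¹.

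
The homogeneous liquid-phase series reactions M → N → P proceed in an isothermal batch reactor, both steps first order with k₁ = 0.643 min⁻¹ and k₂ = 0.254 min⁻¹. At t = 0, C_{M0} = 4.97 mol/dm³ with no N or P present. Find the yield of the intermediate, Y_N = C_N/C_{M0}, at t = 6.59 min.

For first-order series with pure M initially, C_N(t) = k₁C_{M0}/(k₂−k₁)·(e^(−k₁t) − e^(−k₂t)).
e^(−k₁t) = e^(−0.643×6.59) = e^(−4.237) = 0.01445; e^(−k₂t) = e^(−1.674) = 0.1875.
C_N = 0.643×4.97/(0.254−0.643) × (0.01445−0.1875) = (-8.215)×(-0.1731) = 1.422 mol/dm³.
Y_N = C_N/C_{M0} = 1.422/4.97 = 0.286.

0.286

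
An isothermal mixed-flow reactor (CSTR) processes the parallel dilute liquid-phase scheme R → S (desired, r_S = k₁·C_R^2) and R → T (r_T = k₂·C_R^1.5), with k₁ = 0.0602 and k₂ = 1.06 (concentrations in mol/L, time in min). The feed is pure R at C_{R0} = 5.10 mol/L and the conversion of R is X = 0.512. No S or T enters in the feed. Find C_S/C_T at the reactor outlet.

0.0896

Exit C_R = C_{R0}(1−X) = 5.10×0.488 = 2.489 mol/L.
Rates in a CSTR are evaluated at the outlet concentration: r_S = 0.0602×2.489^2 = 0.3729, r_T = 1.06×2.489^1.5 = 4.162.
Overall selectivity = C_S/C_T = r_Sτ/(r_Tτ) = r_S/r_T = 0.0896.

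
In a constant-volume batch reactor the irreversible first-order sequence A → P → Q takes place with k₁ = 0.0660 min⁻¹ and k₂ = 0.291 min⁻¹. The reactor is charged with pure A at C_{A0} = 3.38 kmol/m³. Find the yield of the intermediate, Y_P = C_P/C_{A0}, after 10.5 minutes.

Solving the coupled first-order balances gives C_P(t) = [k₁/(k₂−k₁)]·C_{A0}·(e^(−k₁t) − e^(−k₂t)).
e^(−k₁t) = e^(−0.0660×10.5) = e^(−0.6930) = 0.5001; e^(−k₂t) = e^(−3.055) = 0.04710.
C_P = 0.0660×3.38/(0.291−0.0660) × (0.5001−0.04710) = 0.9915×0.4530 = 0.4491 kmol/m³.
Y_P = C_P/C_{A0} = 0.4491/3.38 = 0.133.

0.133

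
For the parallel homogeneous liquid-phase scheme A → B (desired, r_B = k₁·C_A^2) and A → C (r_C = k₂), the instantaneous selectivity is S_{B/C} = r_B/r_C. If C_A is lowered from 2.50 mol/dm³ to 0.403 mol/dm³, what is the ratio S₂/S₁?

S_{B/C} = (k₁/k₂)·C_A^2, so S₂/S₁ = (C_{A,2}/C_{A,1})^2.
= (0.403/2.50)^2 = (0.1612)^2 = 0.0260.
Selectivity toward B falls as C_A falls — high-concentration operation is favoured.

0.0260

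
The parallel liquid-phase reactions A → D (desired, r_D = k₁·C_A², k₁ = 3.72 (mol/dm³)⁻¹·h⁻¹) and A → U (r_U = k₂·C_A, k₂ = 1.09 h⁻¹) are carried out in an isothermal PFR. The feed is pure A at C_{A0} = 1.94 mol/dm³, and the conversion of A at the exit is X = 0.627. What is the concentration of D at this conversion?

0.986 mol/dm³

C_A = C_{A0}(1−X) = 0.7236 mol/dm³.
Along a PFR/batch, dC_U/dC_A = −r_U/(r_D+r_U) = −k₂/(k₂+k₁·C_A).
Integrating from C_{A0} to C_A: C_U = (1.09/3.72)·ln[(1.09+3.72·1.94)/(1.09+3.72·0.724)] = 0.2930·ln(8.307/3.782) = 0.2306 mol/dm³.
Then C_D = (C_{A0}−C_A) − C_U = 1.216 − 0.2306 = 0.9858 mol/dm³.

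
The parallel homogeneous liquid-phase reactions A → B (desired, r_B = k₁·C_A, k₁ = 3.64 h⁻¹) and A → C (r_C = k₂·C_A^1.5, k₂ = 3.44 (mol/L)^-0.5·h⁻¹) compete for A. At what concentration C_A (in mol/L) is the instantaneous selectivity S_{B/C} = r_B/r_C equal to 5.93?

0.0318 mol/L

S_{B/C} = (k₁/k₂)·C_A^-0.5 ⇒ C_A = (S·k₂/k₁)^(-2).
= (5.93×3.44/3.64)^(-2) = (5.604)^(-2) = 0.0318 mol/L.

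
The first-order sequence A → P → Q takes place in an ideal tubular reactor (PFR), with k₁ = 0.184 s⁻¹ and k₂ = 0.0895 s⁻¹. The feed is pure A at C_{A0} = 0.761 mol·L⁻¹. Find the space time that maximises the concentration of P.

7.63 s

The intermediate peaks when r₁ = r₂, i.e. k₁e^(−k₁τ) = k₂e^(−k₂τ), giving τ_opt = ln(k₂/k₁)/(k₂−k₁).
= ln(0.0895/0.184)/(0.0895−0.184) = ln(0.4864)/-0.09450 = -0.7207/-0.09450 = 7.63 s.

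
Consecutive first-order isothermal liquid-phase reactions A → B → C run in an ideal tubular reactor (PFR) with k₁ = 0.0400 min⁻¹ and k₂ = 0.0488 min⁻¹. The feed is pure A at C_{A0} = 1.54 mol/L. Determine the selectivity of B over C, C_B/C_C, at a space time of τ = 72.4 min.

0.143

For first-order series with pure A initially, C_B(τ) = k₁C_{A0}/(k₂−k₁)·(e^(−k₁τ) − e^(−k₂τ)).
e^(−k₁τ) = e^(−0.0400×72.4) = e^(−2.896) = 0.05524; e^(−k₂τ) = e^(−3.533) = 0.02921.
C_B = 0.0400×1.54/(0.0488−0.0400) × (0.05524−0.02921) = 7.000×0.02603 = 0.1822 mol/L.
C_A = C_{A0}e^(−k₁τ) = 0.08508 mol/L, so C_C = C_{A0}−C_A−C_B = 1.273 mol/L; C_B/C_C = 0.143.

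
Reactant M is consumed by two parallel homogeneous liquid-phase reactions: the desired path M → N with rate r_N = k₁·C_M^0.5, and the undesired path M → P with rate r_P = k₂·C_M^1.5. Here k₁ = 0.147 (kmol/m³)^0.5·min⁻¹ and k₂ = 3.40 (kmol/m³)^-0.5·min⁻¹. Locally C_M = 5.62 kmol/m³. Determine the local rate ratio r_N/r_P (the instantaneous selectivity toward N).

0.00769

S_{N/P} = r_N/r_P = (k₁·C_M^0.5)/(k₂·C_M^1.5) = (k₁/k₂)·C_M⁻¹.
= (0.147×5.620^0.5) / (3.40×5.620^1.5) = 0.3485/45.30 = 0.00769.
The undesired path is higher order in M, so low C_M (CSTR or dilute feed) favours N.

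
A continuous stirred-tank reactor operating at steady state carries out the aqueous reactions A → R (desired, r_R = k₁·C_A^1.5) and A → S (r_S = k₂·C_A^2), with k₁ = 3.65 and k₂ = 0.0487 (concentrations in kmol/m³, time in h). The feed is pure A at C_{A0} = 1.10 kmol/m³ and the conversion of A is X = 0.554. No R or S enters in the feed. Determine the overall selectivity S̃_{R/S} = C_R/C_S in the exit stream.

Exit C_A = C_{A0}(1−X) = 1.10×0.446 = 0.4906 kmol/m³.
Rates in a CSTR are evaluated at the outlet concentration: r_R = 3.65×0.4906^1.5 = 1.254, r_S = 0.0487×0.4906^2 = 0.01172.
Overall selectivity = C_R/C_S = r_Rτ/(r_Sτ) = r_R/r_S = 107.

107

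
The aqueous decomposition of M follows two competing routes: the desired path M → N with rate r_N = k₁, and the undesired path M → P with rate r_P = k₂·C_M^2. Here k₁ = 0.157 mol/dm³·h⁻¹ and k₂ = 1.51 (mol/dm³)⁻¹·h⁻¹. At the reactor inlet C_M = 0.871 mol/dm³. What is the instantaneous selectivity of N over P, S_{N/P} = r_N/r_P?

S_{N/P} = r_N/r_P = (k₁)/(k₂·C_M^2) = (k₁/k₂)·C_M^-2.
= (0.157) / (1.51×0.8710^2) = 0.1570/1.146 = 0.137.

0.137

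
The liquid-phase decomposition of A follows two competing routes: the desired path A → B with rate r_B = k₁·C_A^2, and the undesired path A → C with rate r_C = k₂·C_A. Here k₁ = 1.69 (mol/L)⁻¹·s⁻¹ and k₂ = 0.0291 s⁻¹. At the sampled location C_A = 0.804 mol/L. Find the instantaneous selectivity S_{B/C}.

46.7

S_{B/C} = r_B/r_C = (k₁·C_A^2)/(k₂·C_A) = (k₁/k₂)·C_A.
= (1.69×0.8040^2) / (0.0291×0.8040) = 1.092/0.02340 = 46.7.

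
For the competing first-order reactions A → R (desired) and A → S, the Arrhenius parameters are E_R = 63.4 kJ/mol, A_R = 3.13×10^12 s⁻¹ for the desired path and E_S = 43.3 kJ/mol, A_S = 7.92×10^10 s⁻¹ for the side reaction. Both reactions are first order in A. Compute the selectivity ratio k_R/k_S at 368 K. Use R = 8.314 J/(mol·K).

0.0554

With equal orders, S_{R/S} = k_R/k_S = (A_R/A_S)·exp[(E_S−E_R)/(RT)].
(E_S−E_R)/(RT) = (43.3−63.4)×10³/(8.314×368) = -20100/3060 = -6.570.
k_R/k_S = (3.13×10^12/7.92×10^10)·exp(-6.570) = 39.52 × 0.001402 = 0.0554.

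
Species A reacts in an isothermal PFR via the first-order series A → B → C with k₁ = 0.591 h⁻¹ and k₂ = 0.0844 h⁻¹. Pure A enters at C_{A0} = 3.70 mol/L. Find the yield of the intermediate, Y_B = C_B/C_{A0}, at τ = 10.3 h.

Solving the coupled first-order balances gives C_B(τ) = [k₁/(k₂−k₁)]·C_{A0}·(e^(−k₁τ) − e^(−k₂τ)).
e^(−k₁τ) = e^(−0.591×10.3) = e^(−6.087) = 0.002272; e^(−k₂τ) = e^(−0.8693) = 0.4192.
C_B = 0.591×3.70/(0.0844−0.591) × (0.002272−0.4192) = (-4.316)×(-0.4170) = 1.800 mol/L.
Y_B = C_B/C_{A0} = 1.800/3.70 = 0.486.

0.486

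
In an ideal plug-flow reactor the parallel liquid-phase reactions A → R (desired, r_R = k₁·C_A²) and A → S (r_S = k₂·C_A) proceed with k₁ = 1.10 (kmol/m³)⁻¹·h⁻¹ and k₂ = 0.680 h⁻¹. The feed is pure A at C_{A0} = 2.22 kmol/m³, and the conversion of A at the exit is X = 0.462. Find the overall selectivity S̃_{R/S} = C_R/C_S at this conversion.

C_A = C_{A0}(1−X) = 1.194 kmol/m³.
Along a PFR/batch, dC_S/dC_A = −r_S/(r_R+r_S) = −k₂/(k₂+k₁·C_A).
Integrating from C_{A0} to C_A: C_S = (0.680/1.10)·ln[(0.680+1.10·2.22)/(0.680+1.10·1.19)] = 0.6182·ln(3.122/1.994) = 0.2772 kmol/m³.
Then C_R = (C_{A0}−C_A) − C_S = 1.026 − 0.2772 = 0.7484 kmol/m³.
S̃_{R/S} = C_R/C_S = 0.7484/0.2772 = 2.70.

2.70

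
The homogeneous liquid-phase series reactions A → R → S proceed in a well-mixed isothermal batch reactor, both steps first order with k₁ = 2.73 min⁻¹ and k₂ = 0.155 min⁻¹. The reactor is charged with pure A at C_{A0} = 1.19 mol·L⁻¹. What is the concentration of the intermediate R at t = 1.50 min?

For first-order series with pure A initially, C_R(t) = k₁C_{A0}/(k₂−k₁)·(e^(−k₁t) − e^(−k₂t)).
e^(−k₁t) = e^(−2.73×1.50) = e^(−4.095) = 0.01666; e^(−k₂t) = e^(−0.2325) = 0.7925.
C_R = 2.73×1.19/(0.155−2.73) × (0.01666−0.7925) = (-1.262)×(-0.7759) = 0.9789 mol·L⁻¹.

0.979 mol·L⁻¹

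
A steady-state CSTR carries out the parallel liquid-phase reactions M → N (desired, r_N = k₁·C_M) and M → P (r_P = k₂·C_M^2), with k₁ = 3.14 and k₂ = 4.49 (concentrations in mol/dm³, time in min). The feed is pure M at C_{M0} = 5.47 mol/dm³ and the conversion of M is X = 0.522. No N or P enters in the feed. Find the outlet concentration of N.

Exit C_M = C_{M0}(1−X) = 5.47×0.478 = 2.615 mol/dm³.
A CSTR operates uniformly at the exit composition, giving r_N = 8.210 and r_P = 30.70 (each k·C_M^n at C_M = 2.615).
Fraction of consumed M going to N: r_N/(r_N+r_P) = 0.2110.
C_N = 0.2110·C_{M0}·X = 0.2110×5.47×0.522 = 0.603 mol/dm³.

0.603 mol/dm³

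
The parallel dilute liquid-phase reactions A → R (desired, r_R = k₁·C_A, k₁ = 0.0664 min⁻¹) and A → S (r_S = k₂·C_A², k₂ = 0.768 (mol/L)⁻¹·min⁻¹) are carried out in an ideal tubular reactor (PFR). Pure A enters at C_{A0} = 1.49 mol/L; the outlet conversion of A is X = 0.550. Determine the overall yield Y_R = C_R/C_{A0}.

C_A = C_{A0}(1−X) = 0.6705 mol/L.
Along a PFR/batch, dC_R/dC_A = −r_R/(r_R+r_S) = −k₁/(k₁+k₂·C_A).
Integrating from C_{A0} to C_A: C_R = (0.0664/0.768)·ln[(0.0664+0.768·1.49)/(0.0664+0.768·0.670)] = 0.08646·ln(1.211/0.5813) = 0.06343 mol/L.
Y_R = C_R/C_{A0} = 0.06343/1.49 = 0.0426.

0.0426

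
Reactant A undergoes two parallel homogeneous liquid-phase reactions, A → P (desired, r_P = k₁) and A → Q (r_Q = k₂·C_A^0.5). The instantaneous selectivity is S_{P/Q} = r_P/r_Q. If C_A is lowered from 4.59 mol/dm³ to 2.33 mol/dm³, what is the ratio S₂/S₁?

1.40

S_{P/Q} = (k₁/k₂)·C_A^-0.5, so S₂/S₁ = (C_{A,2}/C_{A,1})^-0.5.
= (2.33/4.59)^(-0.5) = (0.5076)^(-0.5) = 1.40.
Selectivity toward P rises as C_A falls — low-concentration operation is favoured.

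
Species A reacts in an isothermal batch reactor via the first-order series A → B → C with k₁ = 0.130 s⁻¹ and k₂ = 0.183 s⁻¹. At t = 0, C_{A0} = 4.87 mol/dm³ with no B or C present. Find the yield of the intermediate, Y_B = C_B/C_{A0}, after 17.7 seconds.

For first-order series with pure A initially, C_B(t) = k₁C_{A0}/(k₂−k₁)·(e^(−k₁t) − e^(−k₂t)).
e^(−k₁t) = e^(−0.130×17.7) = e^(−2.301) = 0.1002; e^(−k₂t) = e^(−3.239) = 0.03920.
C_B = 0.130×4.87/(0.183−0.130) × (0.1002−0.03920) = 11.95×0.06096 = 0.7282 mol/dm³.
Y_B = C_B/C_{A0} = 0.7282/4.87 = 0.150.

0.150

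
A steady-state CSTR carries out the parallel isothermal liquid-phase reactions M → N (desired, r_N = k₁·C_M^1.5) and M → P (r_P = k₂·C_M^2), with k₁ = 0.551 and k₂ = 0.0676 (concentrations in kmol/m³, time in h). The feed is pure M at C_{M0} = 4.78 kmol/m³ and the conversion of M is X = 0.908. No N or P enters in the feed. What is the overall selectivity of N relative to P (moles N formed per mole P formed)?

12.3

Exit C_M = C_{M0}(1−X) = 4.78×0.0920 = 0.4398 kmol/m³.
A CSTR operates uniformly at the exit composition, giving r_N = 0.1607 and r_P = 0.01307 (each k·C_M^n at C_M = 0.4398).
Overall selectivity = C_N/C_P = r_Nτ/(r_Pτ) = r_N/r_P = 12.3.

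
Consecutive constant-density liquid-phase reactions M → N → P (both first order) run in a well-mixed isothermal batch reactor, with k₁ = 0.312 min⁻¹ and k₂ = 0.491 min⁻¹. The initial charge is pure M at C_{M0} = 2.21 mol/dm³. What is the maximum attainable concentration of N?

For a first-order series the maximum intermediate yield is C_{N,max}/C_{M0} = (k₁/k₂)^[k₂/(k₂−k₁)].
= (0.312/0.491)^(0.491/(0.491−0.312)) = (0.6354)^(2.743) = 0.2883.
C_{N,max} = 0.2883×2.21 = 0.637 mol/dm³.

0.637 mol/dm³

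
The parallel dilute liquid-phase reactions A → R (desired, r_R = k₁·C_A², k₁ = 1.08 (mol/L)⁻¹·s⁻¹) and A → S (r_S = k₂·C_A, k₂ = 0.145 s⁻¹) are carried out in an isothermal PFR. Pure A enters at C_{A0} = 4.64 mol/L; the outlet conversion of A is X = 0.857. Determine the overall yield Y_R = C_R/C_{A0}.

C_A = C_{A0}(1−X) = 0.6635 mol/L.
Along a PFR/batch, dC_S/dC_A = −r_S/(r_R+r_S) = −k₂/(k₂+k₁·C_A).
Integrating from C_{A0} to C_A: C_S = (0.145/1.08)·ln[(0.145+1.08·4.64)/(0.145+1.08·0.664)] = 0.1343·ln(5.156/0.8616) = 0.2402 mol/L.
Then C_R = (C_{A0}−C_A) − C_S = 3.976 − 0.2402 = 3.736 mol/L.
Y_R = C_R/C_{A0} = 3.736/4.64 = 0.805.

0.805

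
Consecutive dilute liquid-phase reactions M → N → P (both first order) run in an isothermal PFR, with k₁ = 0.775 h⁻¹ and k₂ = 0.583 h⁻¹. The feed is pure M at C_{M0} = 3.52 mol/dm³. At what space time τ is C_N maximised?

1.48 h

For first-order series the maximum of C_N occurs at τ_opt = ln(k₂/k₁)/(k₂−k₁).
= ln(0.583/0.775)/(0.583−0.775) = ln(0.7523)/-0.1920 = -0.2847/-0.1920 = 1.48 h.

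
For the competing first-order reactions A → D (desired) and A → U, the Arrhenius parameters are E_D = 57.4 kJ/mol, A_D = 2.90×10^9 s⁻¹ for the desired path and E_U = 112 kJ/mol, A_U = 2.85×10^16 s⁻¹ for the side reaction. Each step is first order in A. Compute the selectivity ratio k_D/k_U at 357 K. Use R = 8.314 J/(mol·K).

With equal orders, S_{D/U} = k_D/k_U = (A_D/A_U)·exp[(E_U−E_D)/(RT)].
(E_U−E_D)/(RT) = (112−57.4)×10³/(8.314×357) = 54600/2968 = 18.40.
k_D/k_U = (2.90×10^9/2.85×10^16)·exp(18.40) = 1.018×10^-7 × 9.752×10^7 = 9.92.
Since E_D < E_U, lowering the temperature improves selectivity toward D.

9.92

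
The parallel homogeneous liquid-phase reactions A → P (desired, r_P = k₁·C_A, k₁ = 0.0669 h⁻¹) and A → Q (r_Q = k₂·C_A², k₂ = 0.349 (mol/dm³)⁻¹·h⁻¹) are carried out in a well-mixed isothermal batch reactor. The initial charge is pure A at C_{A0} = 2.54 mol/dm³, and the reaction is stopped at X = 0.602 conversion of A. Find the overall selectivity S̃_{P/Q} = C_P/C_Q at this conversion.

0.115

C_A = C_{A0}(1−X) = 1.011 mol/dm³.
Along a PFR/batch, dC_P/dC_A = −r_P/(r_P+r_Q) = −k₁/(k₁+k₂·C_A).
Integrating from C_{A0} to C_A: C_P = (0.0669/0.349)·ln[(0.0669+0.349·2.54)/(0.0669+0.349·1.01)] = 0.1917·ln(0.9534/0.4197) = 0.1573 mol/dm³.
C_Q = (C_{A0}−C_A)−C_P = 1.372 mol/dm³; S̃_{P/Q} = 0.1573/1.372 = 0.115.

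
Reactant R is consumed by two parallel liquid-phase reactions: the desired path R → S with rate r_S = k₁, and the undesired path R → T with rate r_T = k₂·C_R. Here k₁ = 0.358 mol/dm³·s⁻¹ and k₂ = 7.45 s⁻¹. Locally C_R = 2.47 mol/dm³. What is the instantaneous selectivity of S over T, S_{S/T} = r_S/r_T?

S_{S/T} = r_S/r_T = (k₁)/(k₂·C_R) = (k₁/k₂)·C_R⁻¹.
= (0.358) / (7.45×2.470) = 0.3580/18.40 = 0.0195.
The undesired path is higher order in R, so low C_R (CSTR or dilute feed) favours S.

0.0195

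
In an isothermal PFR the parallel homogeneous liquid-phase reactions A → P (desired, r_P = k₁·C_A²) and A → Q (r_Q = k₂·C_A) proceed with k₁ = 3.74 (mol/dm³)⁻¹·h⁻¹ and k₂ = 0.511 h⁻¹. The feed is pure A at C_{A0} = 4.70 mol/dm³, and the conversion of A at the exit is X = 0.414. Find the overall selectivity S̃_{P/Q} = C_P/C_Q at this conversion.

26.7

C_A = C_{A0}(1−X) = 2.754 mol/dm³.
Along a PFR/batch, dC_Q/dC_A = −r_Q/(r_P+r_Q) = −k₂/(k₂+k₁·C_A).
Integrating from C_{A0} to C_A: C_Q = (0.511/3.74)·ln[(0.511+3.74·4.70)/(0.511+3.74·2.75)] = 0.1366·ln(18.09/10.81) = 0.07032 mol/dm³.
Then C_P = (C_{A0}−C_A) − C_Q = 1.946 − 0.07032 = 1.875 mol/dm³.
S̃_{P/Q} = C_P/C_Q = 1.875/0.07032 = 26.7.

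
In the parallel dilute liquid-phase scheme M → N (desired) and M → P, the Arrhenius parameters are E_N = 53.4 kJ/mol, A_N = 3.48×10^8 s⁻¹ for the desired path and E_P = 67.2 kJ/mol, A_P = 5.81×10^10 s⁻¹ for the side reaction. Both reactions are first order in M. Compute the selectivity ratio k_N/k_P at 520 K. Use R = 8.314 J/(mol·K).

0.146

k_N/k_P = (A_N/A_P)·exp[−(E_N−E_P)/(RT)] = (A_N/A_P)·exp[(E_P−E_N)/(RT)].
(E_P−E_N)/(RT) = (67.2−53.4)×10³/(8.314×520) = 13800/4323 = 3.192.
k_N/k_P = (3.48×10^8/5.81×10^10)·exp(3.192) = 0.005990 × 24.34 = 0.146.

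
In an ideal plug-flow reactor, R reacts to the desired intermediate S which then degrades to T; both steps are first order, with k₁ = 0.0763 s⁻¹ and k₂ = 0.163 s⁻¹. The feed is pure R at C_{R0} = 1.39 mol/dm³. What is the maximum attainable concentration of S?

For a first-order series the maximum intermediate yield is C_{S,max}/C_{R0} = (k₁/k₂)^[k₂/(k₂−k₁)].
= (0.0763/0.163)^(0.163/(0.163−0.0763)) = (0.4681)^(1.880) = 0.2400.
C_{S,max} = 0.2400×1.39 = 0.334 mol/dm³.

0.334 mol/dm³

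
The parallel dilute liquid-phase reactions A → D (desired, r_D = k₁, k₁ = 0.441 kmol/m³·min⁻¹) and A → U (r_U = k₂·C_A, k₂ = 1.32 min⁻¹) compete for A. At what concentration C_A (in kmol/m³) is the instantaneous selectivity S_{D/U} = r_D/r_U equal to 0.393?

S_{D/U} = (k₁/k₂)·C_A⁻¹ ⇒ C_A = (S·k₂/k₁)^(-1).
= (0.393×1.32/0.441)^(-1) = (1.176)^(-1) = 0.850 kmol/m³.

0.850 kmol/m³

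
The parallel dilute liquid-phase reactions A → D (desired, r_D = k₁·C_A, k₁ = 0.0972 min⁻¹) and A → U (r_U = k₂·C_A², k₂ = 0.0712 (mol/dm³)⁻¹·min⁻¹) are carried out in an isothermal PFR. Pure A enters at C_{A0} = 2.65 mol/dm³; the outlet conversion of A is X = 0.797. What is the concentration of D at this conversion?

1.02 mol/dm³

C_A = C_{A0}(1−X) = 0.5379 mol/dm³.
Along a PFR/batch, dC_D/dC_A = −r_D/(r_D+r_U) = −k₁/(k₁+k₂·C_A).
Integrating from C_{A0} to C_A: C_D = (0.0972/0.0712)·ln[(0.0972+0.0712·2.65)/(0.0972+0.0712·0.538)] = 1.365·ln(0.2859/0.1355) = 1.019 mol/dm³.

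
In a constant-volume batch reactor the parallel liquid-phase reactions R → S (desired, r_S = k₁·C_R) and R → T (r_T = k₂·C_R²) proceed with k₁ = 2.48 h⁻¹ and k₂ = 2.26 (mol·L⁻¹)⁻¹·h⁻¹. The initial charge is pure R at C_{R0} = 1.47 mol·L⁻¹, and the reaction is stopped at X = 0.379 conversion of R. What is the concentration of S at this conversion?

C_R = C_{R0}(1−X) = 0.9129 mol·L⁻¹.
Along a PFR/batch, dC_S/dC_R = −r_S/(r_S+r_T) = −k₁/(k₁+k₂·C_R).
Integrating from C_{R0} to C_R: C_S = (2.48/2.26)·ln[(2.48+2.26·1.47)/(2.48+2.26·0.913)] = 1.097·ln(5.802/4.543) = 0.2684 mol·L⁻¹.

0.268 mol·L⁻¹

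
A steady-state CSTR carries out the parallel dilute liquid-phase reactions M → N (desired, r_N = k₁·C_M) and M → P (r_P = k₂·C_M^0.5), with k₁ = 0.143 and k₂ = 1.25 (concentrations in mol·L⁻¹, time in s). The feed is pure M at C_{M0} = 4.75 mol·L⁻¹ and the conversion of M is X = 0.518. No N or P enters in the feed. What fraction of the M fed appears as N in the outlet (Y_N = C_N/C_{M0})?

Exit C_M = C_{M0}(1−X) = 4.75×0.482 = 2.289 mol·L⁻¹.
Rates in a CSTR are evaluated at the outlet concentration: r_N = 0.143×2.289 = 0.3274, r_P = 1.25×2.289^0.5 = 1.891.
Fraction of consumed M going to N: r_N/(r_N+r_P) = 0.1476.
C_N = 0.1476·C_{M0}·X = 0.1476×4.75×0.518 = 0.363 mol·L⁻¹; Y_N = C_N/C_{M0} = 0.0764.

0.0764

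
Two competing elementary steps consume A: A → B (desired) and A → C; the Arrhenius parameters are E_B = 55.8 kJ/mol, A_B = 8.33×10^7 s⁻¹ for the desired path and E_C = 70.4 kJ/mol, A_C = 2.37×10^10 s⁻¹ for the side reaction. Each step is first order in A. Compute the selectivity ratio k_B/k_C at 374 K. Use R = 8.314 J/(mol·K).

With equal orders, S_{B/C} = k_B/k_C = (A_B/A_C)·exp[(E_C−E_B)/(RT)].
(E_C−E_B)/(RT) = (70.4−55.8)×10³/(8.314×374) = 14600/3109 = 4.695.
k_B/k_C = (8.33×10^7/2.37×10^10)·exp(4.695) = 0.003515 × 109.4 = 0.385.
Since E_B < E_C, lowering the temperature improves selectivity toward B.

0.385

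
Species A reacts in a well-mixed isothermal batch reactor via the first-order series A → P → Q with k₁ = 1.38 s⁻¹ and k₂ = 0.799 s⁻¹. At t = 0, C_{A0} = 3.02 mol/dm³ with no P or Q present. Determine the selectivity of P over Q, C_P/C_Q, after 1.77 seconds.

0.684

For first-order series with pure A initially, C_P(t) = k₁C_{A0}/(k₂−k₁)·(e^(−k₁t) − e^(−k₂t)).
e^(−k₁t) = e^(−1.38×1.77) = e^(−2.443) = 0.08693; e^(−k₂t) = e^(−1.414) = 0.2431.
C_P = 1.38×3.02/(0.799−1.38) × (0.08693−0.2431) = (-7.173)×(-0.1562) = 1.120 mol/dm³.
C_A = C_{A0}e^(−k₁t) = 0.2625 mol/dm³, so C_Q = C_{A0}−C_A−C_P = 1.637 mol/dm³; C_P/C_Q = 0.684.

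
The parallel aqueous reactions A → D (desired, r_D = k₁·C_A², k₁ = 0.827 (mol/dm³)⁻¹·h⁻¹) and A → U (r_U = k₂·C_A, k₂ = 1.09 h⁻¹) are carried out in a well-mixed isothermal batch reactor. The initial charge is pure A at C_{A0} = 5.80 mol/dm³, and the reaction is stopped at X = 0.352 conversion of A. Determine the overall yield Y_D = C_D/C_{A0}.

C_A = C_{A0}(1−X) = 3.758 mol/dm³.
Along a PFR/batch, dC_U/dC_A = −r_U/(r_D+r_U) = −k₂/(k₂+k₁·C_A).
Integrating from C_{A0} to C_A: C_U = (1.09/0.827)·ln[(1.09+0.827·5.80)/(1.09+0.827·3.76)] = 1.318·ln(5.887/4.198) = 0.4455 mol/dm³.
Then C_D = (C_{A0}−C_A) − C_U = 2.042 − 0.4455 = 1.596 mol/dm³.
Y_D = C_D/C_{A0} = 1.596/5.80 = 0.275.

0.275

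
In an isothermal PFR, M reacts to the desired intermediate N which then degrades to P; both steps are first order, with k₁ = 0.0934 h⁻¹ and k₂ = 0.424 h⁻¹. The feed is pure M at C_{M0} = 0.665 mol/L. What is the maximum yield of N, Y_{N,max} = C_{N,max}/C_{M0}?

0.144

At the optimum, C_{N,max}/C_{M0} = (k₁/k₂)^[k₂/(k₂−k₁)].
= (0.0934/0.424)^(0.424/(0.424−0.0934)) = (0.2203)^(1.283) = 0.1437.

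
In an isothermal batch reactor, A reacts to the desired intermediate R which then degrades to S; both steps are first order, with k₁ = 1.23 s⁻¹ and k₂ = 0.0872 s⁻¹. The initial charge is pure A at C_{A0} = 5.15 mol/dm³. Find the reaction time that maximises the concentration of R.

Setting dC_R/dt = 0 gives t_opt = ln(k₂/k₁)/(k₂−k₁).
= ln(0.0872/1.23)/(0.0872−1.23) = ln(0.07089)/-1.143 = -2.647/-1.143 = 2.32 s.

2.32 s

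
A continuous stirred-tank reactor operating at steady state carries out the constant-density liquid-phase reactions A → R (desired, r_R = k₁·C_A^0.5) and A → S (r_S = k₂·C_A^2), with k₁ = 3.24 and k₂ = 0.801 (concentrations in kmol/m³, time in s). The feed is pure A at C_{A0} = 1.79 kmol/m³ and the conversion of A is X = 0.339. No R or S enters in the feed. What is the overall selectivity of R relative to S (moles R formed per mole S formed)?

3.14

Exit C_A = C_{A0}(1−X) = 1.79×0.661 = 1.183 kmol/m³.
A CSTR operates uniformly at the exit composition, giving r_R = 3.524 and r_S = 1.121 (each k·C_A^n at C_A = 1.183).
Overall selectivity = C_R/C_S = r_Rτ/(r_Sτ) = r_R/r_S = 3.14.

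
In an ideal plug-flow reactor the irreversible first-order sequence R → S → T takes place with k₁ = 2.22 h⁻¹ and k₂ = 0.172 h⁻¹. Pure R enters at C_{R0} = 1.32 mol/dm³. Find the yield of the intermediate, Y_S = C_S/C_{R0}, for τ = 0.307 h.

For first-order series with pure R initially, C_S(τ) = k₁C_{R0}/(k₂−k₁)·(e^(−k₁τ) − e^(−k₂τ)).
e^(−k₁τ) = e^(−2.22×0.307) = e^(−0.6815) = 0.5058; e^(−k₂τ) = e^(−0.05280) = 0.9486.
C_S = 2.22×1.32/(0.172−2.22) × (0.5058−0.9486) = (-1.431)×(-0.4427) = 0.6335 mol/dm³.
Y_S = C_S/C_{R0} = 0.6335/1.32 = 0.480.

0.480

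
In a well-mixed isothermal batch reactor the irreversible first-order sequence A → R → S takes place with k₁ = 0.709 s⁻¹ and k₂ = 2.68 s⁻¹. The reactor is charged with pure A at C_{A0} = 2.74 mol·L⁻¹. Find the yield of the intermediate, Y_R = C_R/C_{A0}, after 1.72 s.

0.103

The intermediate concentration in a first-order A→B→C sequence is C_R = k₁C_{A0}(e^(−k₁t) − e^(−k₂t))/(k₂−k₁).
e^(−k₁t) = e^(−0.709×1.72) = e^(−1.219) = 0.2954; e^(−k₂t) = e^(−4.610) = 0.009956.
C_R = 0.709×2.74/(2.68−0.709) × (0.2954−0.009956) = 0.9856×0.2854 = 0.2813 mol·L⁻¹.
Y_R = C_R/C_{A0} = 0.2813/2.74 = 0.103.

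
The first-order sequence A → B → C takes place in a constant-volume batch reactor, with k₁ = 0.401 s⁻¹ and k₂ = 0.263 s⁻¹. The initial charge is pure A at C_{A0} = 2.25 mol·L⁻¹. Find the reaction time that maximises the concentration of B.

3.06 s

The intermediate peaks when r₁ = r₂, i.e. k₁e^(−k₁t) = k₂e^(−k₂t), giving t_opt = ln(k₂/k₁)/(k₂−k₁).
= ln(0.263/0.401)/(0.263−0.401) = ln(0.6559)/-0.1380 = -0.4218/-0.1380 = 3.06 s.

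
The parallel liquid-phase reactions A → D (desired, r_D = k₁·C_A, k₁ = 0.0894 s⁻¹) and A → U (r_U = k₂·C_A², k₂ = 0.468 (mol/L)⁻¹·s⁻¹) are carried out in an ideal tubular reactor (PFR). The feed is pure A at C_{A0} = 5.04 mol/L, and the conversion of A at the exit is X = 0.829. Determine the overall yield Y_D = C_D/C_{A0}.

0.0608

C_A = C_{A0}(1−X) = 0.8618 mol/L.
Along a PFR/batch, dC_D/dC_A = −r_D/(r_D+r_U) = −k₁/(k₁+k₂·C_A).
Integrating from C_{A0} to C_A: C_D = (0.0894/0.468)·ln[(0.0894+0.468·5.04)/(0.0894+0.468·0.862)] = 0.1910·ln(2.448/0.4927) = 0.3062 mol/L.
Y_D = C_D/C_{A0} = 0.3062/5.04 = 0.0608.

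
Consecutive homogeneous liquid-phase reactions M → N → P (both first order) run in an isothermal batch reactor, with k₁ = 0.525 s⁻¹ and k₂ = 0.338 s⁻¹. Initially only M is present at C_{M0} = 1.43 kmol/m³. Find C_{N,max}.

At the optimum, C_{N,max}/C_{M0} = (k₁/k₂)^[k₂/(k₂−k₁)].
= (0.525/0.338)^(0.338/(0.338−0.525)) = (1.553)^(-1.807) = 0.4512.
C_{N,max} = 0.4512×1.43 = 0.645 kmol/m³.

0.645 kmol/m³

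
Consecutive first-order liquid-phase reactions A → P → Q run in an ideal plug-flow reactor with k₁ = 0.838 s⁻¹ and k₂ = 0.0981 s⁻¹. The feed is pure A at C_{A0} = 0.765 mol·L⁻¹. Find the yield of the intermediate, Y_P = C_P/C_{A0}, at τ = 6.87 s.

0.574

Solving the coupled first-order balances gives C_P(τ) = [k₁/(k₂−k₁)]·C_{A0}·(e^(−k₁τ) − e^(−k₂τ)).
e^(−k₁τ) = e^(−0.838×6.87) = e^(−5.757) = 0.003160; e^(−k₂τ) = e^(−0.6739) = 0.5097.
C_P = 0.838×0.765/(0.0981−0.838) × (0.003160−0.5097) = (-0.8664)×(-0.5065) = 0.4389 mol·L⁻¹.
Y_P = C_P/C_{A0} = 0.4389/0.765 = 0.574.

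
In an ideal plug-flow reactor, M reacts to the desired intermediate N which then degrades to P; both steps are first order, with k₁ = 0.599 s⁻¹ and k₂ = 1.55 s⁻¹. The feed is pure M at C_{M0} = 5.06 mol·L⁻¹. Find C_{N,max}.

1.07 mol·L⁻¹

Evaluating C_N at τ_opt = ln(k₂/k₁)/(k₂−k₁) gives C_{N,max}/C_{M0} = (k₁/k₂)^[k₂/(k₂−k₁)].
= (0.599/1.55)^(1.55/(1.55−0.599)) = (0.3865)^(1.630) = 0.2123.
C_{N,max} = 0.2123×5.06 = 1.07 mol·L⁻¹.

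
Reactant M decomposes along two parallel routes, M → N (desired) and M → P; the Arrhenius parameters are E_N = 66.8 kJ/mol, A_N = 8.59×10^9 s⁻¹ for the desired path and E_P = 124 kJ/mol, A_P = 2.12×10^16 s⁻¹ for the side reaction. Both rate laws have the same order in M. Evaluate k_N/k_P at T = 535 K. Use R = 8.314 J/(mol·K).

Since both paths have the same order in M, the concentration cancels and S_{N/P} = k_N/k_P = (A_N/A_P)·exp[(E_P−E_N)/(RT)].
(E_P−E_N)/(RT) = (124−66.8)×10³/(8.314×535) = 57200/4448 = 12.86.
k_N/k_P = (8.59×10^9/2.12×10^16)·exp(12.86) = 4.052×10^-7 × 3.845×10^5 = 0.156.
Since E_N < E_P, lowering the temperature improves selectivity toward N.

0.156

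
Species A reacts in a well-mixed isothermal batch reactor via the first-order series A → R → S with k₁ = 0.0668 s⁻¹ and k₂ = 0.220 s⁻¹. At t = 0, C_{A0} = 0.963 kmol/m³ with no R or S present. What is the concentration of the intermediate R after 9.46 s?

0.171 kmol/m³

For first-order series with pure A initially, C_R(t) = k₁C_{A0}/(k₂−k₁)·(e^(−k₁t) − e^(−k₂t)).
e^(−k₁t) = e^(−0.0668×9.46) = e^(−0.6319) = 0.5316; e^(−k₂t) = e^(−2.081) = 0.1248.
C_R = 0.0668×0.963/(0.220−0.0668) × (0.5316−0.1248) = 0.4199×0.4068 = 0.1708 kmol/m³.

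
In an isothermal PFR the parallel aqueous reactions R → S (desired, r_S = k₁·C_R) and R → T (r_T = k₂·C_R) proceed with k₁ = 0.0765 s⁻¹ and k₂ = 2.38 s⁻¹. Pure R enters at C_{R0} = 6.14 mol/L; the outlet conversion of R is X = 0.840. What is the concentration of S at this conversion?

C_R = C_{R0}(1−X) = 0.9824 mol/L.
Both paths are first order in R, so the instantaneous fraction to S is constant: dC_S/d(−C_R) = k₁/(k₁+k₂) = 0.03114.
C_S = 0.03114·(C_{R0}−C_R) = 0.03114×5.158 = 0.161 mol/L.

0.161 mol/L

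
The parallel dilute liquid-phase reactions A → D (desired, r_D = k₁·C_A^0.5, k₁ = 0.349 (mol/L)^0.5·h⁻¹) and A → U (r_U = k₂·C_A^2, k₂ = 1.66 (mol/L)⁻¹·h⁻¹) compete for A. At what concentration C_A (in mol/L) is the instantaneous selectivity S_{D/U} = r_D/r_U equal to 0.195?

S_{D/U} = (k₁/k₂)·C_A^-1.5 ⇒ C_A = (S·k₂/k₁)^(1/(-1.5)).
= (0.195×1.66/0.349)^(-0.6667) = (0.9275)^(-0.6667) = 1.05 mol/L.

1.05 mol/L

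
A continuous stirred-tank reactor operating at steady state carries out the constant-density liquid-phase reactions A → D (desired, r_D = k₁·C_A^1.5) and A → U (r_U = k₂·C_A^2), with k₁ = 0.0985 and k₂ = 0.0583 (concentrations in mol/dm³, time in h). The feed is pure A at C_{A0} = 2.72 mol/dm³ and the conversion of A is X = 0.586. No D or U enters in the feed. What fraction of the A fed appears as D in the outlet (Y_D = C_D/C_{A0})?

0.360

Exit C_A = C_{A0}(1−X) = 2.72×0.414 = 1.126 mol/dm³.
In a CSTR the entire volume is at exit conditions, so r_D = 0.0985×1.126^1.5 = 0.1177 and r_U = 0.0583×1.126^2 = 0.07393.
Fraction of consumed A going to D: r_D/(r_D+r_U) = 0.6142.
C_D = 0.6142·C_{A0}·X = 0.6142×2.72×0.586 = 0.979 mol/dm³; Y_D = C_D/C_{A0} = 0.360.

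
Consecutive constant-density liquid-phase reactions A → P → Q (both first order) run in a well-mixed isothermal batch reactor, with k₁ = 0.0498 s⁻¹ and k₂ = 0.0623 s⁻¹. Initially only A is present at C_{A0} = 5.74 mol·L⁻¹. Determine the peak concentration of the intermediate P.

At the optimum, C_{P,max}/C_{A0} = (k₁/k₂)^[k₂/(k₂−k₁)].
= (0.0498/0.0623)^(0.0623/(0.0623−0.0498)) = (0.7994)^(4.984) = 0.3275.
C_{P,max} = 0.3275×5.74 = 1.88 mol·L⁻¹.

1.88 mol·L⁻¹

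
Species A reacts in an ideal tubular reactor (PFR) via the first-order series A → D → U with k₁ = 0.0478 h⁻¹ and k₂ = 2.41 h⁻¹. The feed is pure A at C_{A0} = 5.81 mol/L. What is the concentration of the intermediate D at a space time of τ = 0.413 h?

For first-order series with pure A initially, C_D(τ) = k₁C_{A0}/(k₂−k₁)·(e^(−k₁τ) − e^(−k₂τ)).
e^(−k₁τ) = e^(−0.0478×0.413) = e^(−0.01974) = 0.9805; e^(−k₂τ) = e^(−0.9953) = 0.3696.
C_D = 0.0478×5.81/(2.41−0.0478) × (0.9805−0.3696) = 0.1176×0.6109 = 0.07182 mol/L.

0.0718 mol/L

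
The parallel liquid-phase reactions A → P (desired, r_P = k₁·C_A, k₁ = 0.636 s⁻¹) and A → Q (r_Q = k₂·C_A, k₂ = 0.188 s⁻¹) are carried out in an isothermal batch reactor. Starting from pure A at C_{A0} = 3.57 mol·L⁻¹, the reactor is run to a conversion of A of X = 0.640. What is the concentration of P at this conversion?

1.76 mol·L⁻¹

C_A = C_{A0}(1−X) = 1.285 mol·L⁻¹.
Both paths are first order in A, so the instantaneous fraction to P is constant: dC_P/d(−C_A) = k₁/(k₁+k₂) = 0.7718.
C_P = 0.7718·(C_{A0}−C_A) = 0.7718×2.285 = 1.76 mol·L⁻¹.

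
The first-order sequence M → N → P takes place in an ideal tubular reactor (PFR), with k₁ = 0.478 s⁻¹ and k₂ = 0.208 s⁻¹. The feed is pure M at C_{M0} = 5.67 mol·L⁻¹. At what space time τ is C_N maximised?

For first-order series the maximum of C_N occurs at τ_opt = ln(k₂/k₁)/(k₂−k₁).
= ln(0.208/0.478)/(0.208−0.478) = ln(0.4351)/-0.2700 = -0.8321/-0.2700 = 3.08 s.

3.08 s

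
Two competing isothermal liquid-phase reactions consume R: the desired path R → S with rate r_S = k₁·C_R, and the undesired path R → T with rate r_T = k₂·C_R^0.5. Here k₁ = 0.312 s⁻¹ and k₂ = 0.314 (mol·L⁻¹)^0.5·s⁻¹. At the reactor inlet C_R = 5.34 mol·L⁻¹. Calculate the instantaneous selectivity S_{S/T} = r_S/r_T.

S_{S/T} = r_S/r_T = (k₁·C_R)/(k₂·C_R^0.5) = (k₁/k₂)·C_R^0.5.
= (0.312×5.340) / (0.314×5.340^0.5) = 1.666/0.7256 = 2.30.

2.30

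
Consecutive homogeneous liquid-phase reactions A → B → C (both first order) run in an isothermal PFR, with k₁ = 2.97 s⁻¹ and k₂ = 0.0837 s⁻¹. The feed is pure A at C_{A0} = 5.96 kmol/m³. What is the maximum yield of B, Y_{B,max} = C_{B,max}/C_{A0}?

0.902

For a first-order series the maximum intermediate yield is C_{B,max}/C_{A0} = (k₁/k₂)^[k₂/(k₂−k₁)].
= (2.97/0.0837)^(0.0837/(0.0837−2.97)) = (35.48)^(-0.02900) = 0.9017.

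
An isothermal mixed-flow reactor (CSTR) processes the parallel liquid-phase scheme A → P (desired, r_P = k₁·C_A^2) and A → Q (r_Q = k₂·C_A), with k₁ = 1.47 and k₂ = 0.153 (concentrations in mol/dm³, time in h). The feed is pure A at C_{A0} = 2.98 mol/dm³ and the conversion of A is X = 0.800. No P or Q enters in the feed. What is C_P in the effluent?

2.03 mol/dm³

Exit C_A = C_{A0}(1−X) = 2.98×0.200 = 0.5960 mol/dm³.
In a CSTR the entire volume is at exit conditions, so r_P = 1.47×0.5960^2 = 0.5222 and r_Q = 0.153×0.5960 = 0.09119.
Fraction of consumed A going to P: r_P/(r_P+r_Q) = 0.8513.
C_P = 0.8513·C_{A0}·X = 0.8513×2.98×0.800 = 2.03 mol/dm³.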